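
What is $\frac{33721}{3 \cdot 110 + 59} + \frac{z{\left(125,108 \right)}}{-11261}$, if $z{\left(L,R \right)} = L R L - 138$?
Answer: $- \frac{276651637}{4380529} \approx -63.155$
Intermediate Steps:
$z{\left(L,R \right)} = -138 + R L^{2}$ ($z{\left(L,R \right)} = R L^{2} - 138 = -138 + R L^{2}$)
$\frac{33721}{3 \cdot 110 + 59} + \frac{z{\left(125,108 \right)}}{-11261} = \frac{33721}{3 \cdot 110 + 59} + \frac{-138 + 108 \cdot 125^{2}}{-11261} = \frac{33721}{330 + 59} + \left(-138 + 108 \cdot 15625\right) \left(- \frac{1}{11261}\right) = \frac{33721}{389} + \left(-138 + 1687500\right) \left(- \frac{1}{11261}\right) = 33721 \cdot \frac{1}{389} + 1687362 \left(- \frac{1}{11261}\right) = \frac{33721}{389} - \frac{1687362}{11261} = - \frac{276651637}{4380529}$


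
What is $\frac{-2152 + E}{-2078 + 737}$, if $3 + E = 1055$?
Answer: $\frac{1100}{1341} \approx 0.82028$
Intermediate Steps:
$E = 1052$ ($E = -3 + 1055 = 1052$)
$\frac{-2152 + E}{-2078 + 737} = \frac{-2152 + 1052}{-2078 + 737} = - \frac{1100}{-1341} = \left(-1100\right) \left(- \frac{1}{1341}\right) = \frac{1100}{1341}$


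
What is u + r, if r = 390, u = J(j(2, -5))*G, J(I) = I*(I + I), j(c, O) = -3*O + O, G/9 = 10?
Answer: 18390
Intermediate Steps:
G = 90 (G = 9*10 = 90)
j(c, O) = -2*O
J(I) = 2*I² (J(I) = I*(2*I) = 2*I²)
u = 18000 (u = (2*(-2*(-5))²)*90 = (2*10²)*90 = (2*100)*90 = 200*90 = 18000)
u + r = 18000 + 390 = 18390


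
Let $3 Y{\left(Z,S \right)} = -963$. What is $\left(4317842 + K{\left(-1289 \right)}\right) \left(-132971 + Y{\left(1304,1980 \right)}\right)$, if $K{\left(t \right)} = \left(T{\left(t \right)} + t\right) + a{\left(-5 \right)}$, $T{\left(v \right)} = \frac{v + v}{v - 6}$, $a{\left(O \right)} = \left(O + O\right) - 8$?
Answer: $- \frac{745091003896676}{1295} \approx -5.7536 \cdot 10^{11}$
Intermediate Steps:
$Y{\left(Z,S \right)} = -321$ ($Y{\left(Z,S \right)} = \frac{1}{3} \left(-963\right) = -321$)
$a{\left(O \right)} = -8 + 2 O$ ($a{\left(O \right)} = 2 O - 8 = -8 + 2 O$)
$T{\left(v \right)} = \frac{2 v}{-6 + v}$
$K{\left(t \right)} = -18 + t + \frac{2 t}{-6 + t}$ ($K{\left(t \right)} = \left(\frac{2 t}{-6 + t} + t\right) + \left(-8 + 2 \left(-5\right)\right) = \left(t + \frac{2 t}{-6 + t}\right) - 18 = -18 + t + \frac{2 t}{-6 + t}$)
$\left(4317842 + K{\left(-1289 \right)}\right) \left(-132971 + Y{\left(1304,1980 \right)}\right) = \left(4317842 + \frac{108 + \left(-1289\right)^{2} - -28358}{-6 - 1289}\right) \left(-132971 - 321\right) = \left(4317842 + \frac{108 + 1661521 + 28358}{-1295}\right) \left(-133292\right) = \left(4317842 - \frac{1689987}{1295}\right) \left(-133292\right) = \frac{5589915403}{1295} \left(-133292\right) = - \frac{745091003896676}{1295}$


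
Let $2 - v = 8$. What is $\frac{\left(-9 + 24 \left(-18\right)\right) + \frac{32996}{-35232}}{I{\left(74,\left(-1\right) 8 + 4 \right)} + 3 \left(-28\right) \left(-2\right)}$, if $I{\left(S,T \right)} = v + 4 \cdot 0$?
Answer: $- \frac{3892577}{1426896} \approx -2.728$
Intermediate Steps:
$v = -6$ ($v = 2 - 8 = -6$)
$I{\left(S,T \right)} = -6$ ($I{\left(S,T \right)} = -6 + 4 \cdot 0 = -6 + 0 = -6$)
$\frac{\left(-9 + 24 \left(-18\right)\right) + \frac{32996}{-35232}}{I{\left(74,\left(-1\right) 8 + 4 \right)} + 3 \left(-28\right) \left(-2\right)} = \frac{\left(-9 + 24 \left(-18\right)\right) + \frac{32996}{-35232}}{-6 + 3 \left(-28\right) \left(-2\right)} = \frac{\left(-9 - 432\right) + 32996 \left(- \frac{1}{35232}\right)}{-6 - -168} = \frac{-441 - \frac{8249}{8808}}{-6 + 168} = - \frac{3892577}{8808 \cdot 162} = \left(- \frac{3892577}{8808}\right) \frac{1}{162} = - \frac{3892577}{1426896}$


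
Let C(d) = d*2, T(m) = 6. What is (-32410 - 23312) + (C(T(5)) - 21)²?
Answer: -55641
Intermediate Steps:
C(d) = 2*d
(-32410 - 23312) + (C(T(5)) - 21)² = (-32410 - 23312) + (2*6 - 21)² = -55722 + (12 - 21)² = -55722 + (-9)² = -55722 + 81 = -55641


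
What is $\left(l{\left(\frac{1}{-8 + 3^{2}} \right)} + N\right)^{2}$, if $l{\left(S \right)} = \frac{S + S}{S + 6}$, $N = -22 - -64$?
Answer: $\frac{87616}{49} \approx 1788.1$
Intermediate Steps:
$N = 42$ ($N = -22 + 64 = 42$)
$l{\left(S \right)} = \frac{2 S}{6 + S}$
$\left(l{\left(\frac{1}{-8 + 3^{2}} \right)} + N\right)^{2} = \left(\frac{2}{\left(-8 + 3^{2}\right) \left(6 + \frac{1}{-8 + 3^{2}}\right)} + 42\right)^{2} = \left(\frac{2}{\left(-8 + 9\right) \left(6 + \frac{1}{-8 + 9}\right)} + 42\right)^{2} = \left(\frac{2}{1 \left(6 + 1^{-1}\right)} + 42\right)^{2} = \left(2 \cdot 1 \frac{1}{6 + 1} + 42\right)^{2} = \left(2 \cdot 1 \cdot \frac{1}{7} + 42\right)^{2} = \left(\frac{2}{7} + 42\right)^{2} = \left(\frac{296}{7}\right)^{2} = \frac{87616}{49}$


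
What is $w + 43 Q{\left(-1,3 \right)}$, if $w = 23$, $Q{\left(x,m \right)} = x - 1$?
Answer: $-63$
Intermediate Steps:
$Q{\left(x,m \right)} = -1 + x$ ($Q{\left(x,m \right)} = x - 1 = -1 + x$)
$w + 43 Q{\left(-1,3 \right)} = 23 + 43 \left(-1 - 1\right) = 23 + 43 \left(-2\right) = 23 - 86 = -63$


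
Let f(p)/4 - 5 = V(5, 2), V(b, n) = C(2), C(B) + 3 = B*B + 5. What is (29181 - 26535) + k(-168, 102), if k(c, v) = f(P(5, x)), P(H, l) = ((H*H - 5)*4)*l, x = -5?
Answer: 2690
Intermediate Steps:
P(H, l) = l*(-20 + 4*H²) (P(H, l) = ((H² - 5)*4)*l = ((-5 + H²)*4)*l = (-20 + 4*H²)*l = l*(-20 + 4*H²))
C(B) = 2 + B² (C(B) = -3 + (B*B + 5) = -3 + (B² + 5) = -3 + (5 + B²) = 2 + B²)
V(b, n) = 6 (V(b, n) = 2 + 2² = 2 + 4 = 6)
f(p) = 44 (f(p) = 20 + 4*6 = 20 + 24 = 44)
k(c, v) = 44
(29181 - 26535) + k(-168, 102) = (29181 - 26535) + 44 = 2646 + 44 = 2690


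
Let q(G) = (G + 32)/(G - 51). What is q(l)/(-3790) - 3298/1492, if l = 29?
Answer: -68724057/31100740 ≈ -2.2097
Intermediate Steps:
q(G) = (32 + G)/(-51 + G)
q(l)/(-3790) - 3298/1492 = ((32 + 29)/(-51 + 29))/(-3790) - 3298/1492 = (61/(-22))*(-1/3790) - 3298*1/1492 = -1/22*61*(-1/3790) - 1649/746 = -61/22*(-1/3790) - 1649/746 = 61/83380 - 1649/746 = -68724057/31100740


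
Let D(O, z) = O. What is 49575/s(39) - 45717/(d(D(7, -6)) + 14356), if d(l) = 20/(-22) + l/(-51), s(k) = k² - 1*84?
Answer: 17256132886/551064113 ≈ 31.314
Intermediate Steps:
s(k) = -84 + k² (s(k) = k² - 84 = -84 + k²)
d(l) = -10/11 - l/51 (d(l) = 20*(-1/22) + l*(-1/51) = -10/11 - l/51)
49575/s(39) - 45717/(d(D(7, -6)) + 14356) = 49575/(-84 + 39²) - 45717/((-10/11 - 1/51*7) + 14356) = 49575/(-84 + 1521) - 45717/((-10/11 - 7/51) + 14356) = 49575/1437 - 45717/(-587/561 + 14356) = 49575*(1/1437) - 45717/8053129/561 = 16525/479 - 45717*561/8053129 = 16525/479 - 3663891/1150447 = 17256132886/551064113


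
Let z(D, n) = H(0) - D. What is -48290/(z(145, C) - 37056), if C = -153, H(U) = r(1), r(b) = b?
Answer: 4829/3720 ≈ 1.2981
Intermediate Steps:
H(U) = 1
z(D, n) = 1 - D
-48290/(z(145, C) - 37056) = -48290/((1 - 1*145) - 37056) = -48290/((1 - 145) - 37056) = -48290/(-144 - 37056) = -48290/(-37200) = -48290*(-1/37200) = 4829/3720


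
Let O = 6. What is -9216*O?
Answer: -55296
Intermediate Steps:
-9216*O = -9216*6 = -55296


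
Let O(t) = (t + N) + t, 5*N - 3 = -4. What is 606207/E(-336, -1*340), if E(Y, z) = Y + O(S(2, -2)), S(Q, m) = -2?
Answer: -144335/81 ≈ -1781.9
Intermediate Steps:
N = -⅕ (N = ⅗ + (⅕)*(-4) = ⅗ - ⅘ = -⅕ ≈ -0.20000)
O(t) = -⅕ + 2*t (O(t) = (t - ⅕) + t = (-⅕ + t) + t = -⅕ + 2*t)
E(Y, z) = -21/5 + Y (E(Y, z) = Y + (-⅕ + 2*(-2)) = Y + (-⅕ - 4) = Y - 21/5 = -21/5 + Y)
606207/E(-336, -1*340) = 606207/(-21/5 - 336) = 606207/(-1701/5) = 606207*(-5/1701) = -144335/81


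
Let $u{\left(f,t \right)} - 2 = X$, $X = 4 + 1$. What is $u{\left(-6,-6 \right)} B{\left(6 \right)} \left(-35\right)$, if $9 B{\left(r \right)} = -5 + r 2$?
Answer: $- \frac{1715}{9} \approx -190.56$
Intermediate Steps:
$X = 5$
$B{\left(r \right)} = - \frac{5}{9} + \frac{2 r}{9}$ ($B{\left(r \right)} = \frac{-5 + r 2}{9} = \frac{-5 + 2 r}{9} = - \frac{5}{9} + \frac{2 r}{9}$)
$u{\left(f,t \right)} = 7$ ($u{\left(f,t \right)} = 2 + 5 = 7$)
$u{\left(-6,-6 \right)} B{\left(6 \right)} \left(-35\right) = 7 \left(- \frac{5}{9} + \frac{2}{9} \cdot 6\right) \left(-35\right) = 7 \left(- \frac{5}{9} + \frac{4}{3}\right) \left(-35\right) = 7 \cdot \frac{7}{9} \left(-35\right) = \frac{49}{9} \left(-35\right) = - \frac{1715}{9}$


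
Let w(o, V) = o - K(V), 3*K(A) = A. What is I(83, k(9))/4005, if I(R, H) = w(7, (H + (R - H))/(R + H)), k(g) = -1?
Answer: 1639/985230 ≈ 0.0016636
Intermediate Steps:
K(A) = A/3
w(o, V) = o - V/3
I(R, H) = 7 - R/(3*(H + R)) (I(R, H) = 7 - (H + (R - H))/(3*(R + H)) = 7 - R/(3*(H + R)))
I(83, k(9))/4005 = ((7*(-1) + (20/3)*83)/(-1 + 83))/4005 = ((-7 + 1660/3)/82)*(1/4005) = ((1/82)*(1639/3))*(1/4005) = (1639/246)*(1/4005) = 1639/985230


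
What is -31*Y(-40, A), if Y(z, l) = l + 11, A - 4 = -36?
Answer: 651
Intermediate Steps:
A = -32 (A = 4 - 36 = -32)
Y(z, l) = 11 + l
-31*Y(-40, A) = -31*(11 - 32) = -31*(-21) = 651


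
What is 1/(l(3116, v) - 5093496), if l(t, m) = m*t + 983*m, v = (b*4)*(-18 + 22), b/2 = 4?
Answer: -1/4568824 ≈ -2.1887e-7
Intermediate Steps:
b = 8 (b = 2*4 = 8)
v = 128 (v = (8*4)*(-18 + 22) = 32*4 = 128)
l(t, m) = 983*m + m*t
1/(l(3116, v) - 5093496) = 1/(128*(983 + 3116) - 5093496) = 1/(128*4099 - 5093496) = 1/(524672 - 5093496) = 1/(-4568824) = -1/4568824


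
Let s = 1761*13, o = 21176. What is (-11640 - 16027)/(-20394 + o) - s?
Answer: -17929993/782 ≈ -22928.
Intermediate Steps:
s = 22893
(-11640 - 16027)/(-20394 + o) - s = (-11640 - 16027)/(-20394 + 21176) - 1*22893 = -27667/782 - 22893 = -17929993/782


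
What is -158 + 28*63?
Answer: 1606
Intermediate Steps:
-158 + 28*63 = -158 + 1764 = 1606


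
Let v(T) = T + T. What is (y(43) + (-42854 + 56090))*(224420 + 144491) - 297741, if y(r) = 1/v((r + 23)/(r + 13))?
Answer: 161131237169/33 ≈ 4.8828e+9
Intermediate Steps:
v(T) = 2*T
y(r) = (13 + r)/(2*(23 + r)) (y(r) = 1/(2*((r + 23)/(r + 13))) = 1/(2*((23 + r)/(13 + r))) = 1/(2*(23 + r)/(13 + r)) = (13 + r)/(2*(23 + r)))
(y(43) + (-42854 + 56090))*(224420 + 144491) - 297741 = ((13 + 43)/(2*(23 + 43)) + (-42854 + 56090))*(224420 + 144491) - 297741 = ((½)*56/66 + 13236)*368911 - 297741 = ((½)*(1/66)*56 + 13236)*368911 - 297741 = (14/33 + 13236)*368911 - 297741 = (436802/33)*368911 - 297741 = 161141062622/33 - 297741 = 161131237169/33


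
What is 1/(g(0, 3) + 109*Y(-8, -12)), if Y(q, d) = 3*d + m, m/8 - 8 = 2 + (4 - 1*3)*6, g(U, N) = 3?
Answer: 1/10031 ≈ 9.9691e-5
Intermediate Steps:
m = 128 (m = 64 + 8*(2 + (4 - 1*3)*6) = 64 + 8*(2 + (4 - 3)*6) = 64 + 8*(2 + 1*6) = 64 + 8*(2 + 6) = 64 + 8*8 = 64 + 64 = 128)
Y(q, d) = 128 + 3*d (Y(q, d) = 3*d + 128 = 128 + 3*d)
1/(g(0, 3) + 109*Y(-8, -12)) = 1/(3 + 109*(128 + 3*(-12))) = 1/(3 + 109*(128 - 36)) = 1/(3 + 109*92) = 1/(3 + 10028) = 1/10031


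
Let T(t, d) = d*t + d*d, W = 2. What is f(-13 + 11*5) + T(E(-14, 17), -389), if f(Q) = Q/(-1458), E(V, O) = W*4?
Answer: 36014780/243 ≈ 1.4821e+5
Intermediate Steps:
E(V, O) = 8 (E(V, O) = 2*4 = 8)
T(t, d) = d² + d*t (T(t, d) = d*t + d² = d² + d*t)
f(Q) = -Q/1458 (f(Q) = Q*(-1/1458) = -Q/1458)
f(-13 + 11*5) + T(E(-14, 17), -389) = -(-13 + 11*5)/1458 - 389*(-389 + 8) = -(-13 + 55)/1458 - 389*(-381) = -1/1458*42 + 148209 = -7/243 + 148209 = 36014780/243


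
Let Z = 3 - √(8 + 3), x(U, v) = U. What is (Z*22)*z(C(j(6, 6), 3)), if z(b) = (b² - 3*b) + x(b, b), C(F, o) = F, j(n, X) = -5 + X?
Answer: -66 + 22*√11 ≈ 6.9657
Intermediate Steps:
z(b) = b² - 2*b (z(b) = (b² - 3*b) + b = b² - 2*b)
Z = 3 - √11 ≈ -0.31662
(Z*22)*z(C(j(6, 6), 3)) = ((3 - √11)*22)*((-5 + 6)*(-2 + (-5 + 6))) = (66 - 22*√11)*(1*(-2 + 1)) = (66 - 22*√11)*(1*(-1)) = (66 - 22*√11)*(-1) = -66 + 22*√11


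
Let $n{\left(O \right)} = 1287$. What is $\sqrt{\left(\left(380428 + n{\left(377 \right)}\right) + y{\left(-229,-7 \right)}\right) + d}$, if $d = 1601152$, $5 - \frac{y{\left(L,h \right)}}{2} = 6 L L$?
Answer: $\sqrt{1353585} \approx 1163.4$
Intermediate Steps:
$y{\left(L,h \right)} = 10 - 12 L^{2}$ ($y{\left(L,h \right)} = 10 - 2 \cdot 6 L L = 10 - 2 \cdot 6 L^{2} = 10 - 12 L^{2}$)
$\sqrt{\left(\left(380428 + n{\left(377 \right)}\right) + y{\left(-229,-7 \right)}\right) + d} = \sqrt{\left(\left(380428 + 1287\right) + \left(10 - 12 \left(-229\right)^{2}\right)\right) + 1601152} = \sqrt{\left(381715 + \left(10 - 629292\right)\right) + 1601152} = \sqrt{\left(381715 - 629282\right) + 1601152} = \sqrt{-247567 + 1601152} = \sqrt{1353585}$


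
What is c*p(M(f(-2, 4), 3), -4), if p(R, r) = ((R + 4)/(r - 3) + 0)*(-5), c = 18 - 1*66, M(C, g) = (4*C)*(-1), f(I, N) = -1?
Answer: -1920/7 ≈ -274.29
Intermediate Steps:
M(C, g) = -4*C
c = -48 (c = 18 - 66 = -48)
p(R, r) = -5*(4 + R)/(-3 + r) (p(R, r) = ((4 + R)/(-3 + r) + 0)*(-5) = ((4 + R)/(-3 + r))*(-5) = -5*(4 + R)/(-3 + r))
c*p(M(f(-2, 4), 3), -4) = -240*(-4 - (-4)*(-1))/(-3 - 4) = -240*(-4 - 1*4)/(-7) = -240*(-1)*(-4 - 4)/7 = -240*(-1)*(-8)/7 = -48*40/7 = -1920/7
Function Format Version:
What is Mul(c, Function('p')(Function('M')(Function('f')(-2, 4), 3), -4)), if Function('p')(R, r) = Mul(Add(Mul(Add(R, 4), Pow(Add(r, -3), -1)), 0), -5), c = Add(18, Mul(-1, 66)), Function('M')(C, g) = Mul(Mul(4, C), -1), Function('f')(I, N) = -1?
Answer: Rational(-1920, 7) ≈ -274.29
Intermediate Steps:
Function('M')(C, g) = Mul(-4, C)
c = -48 (c = Add(18, -66) = -48)
Function('p')(R, r) = Mul(-5, Pow(Add(-3, r), -1), Add(4, R)) (Function('p')(R, r) = Mul(Add(Mul(Add(4, R), Pow(Add(-3, r), -1)), 0), -5) = Mul(Add(Mul(Pow(Add(-3, r), -1), Add(4, R)), 0), -5) = Mul(Mul(Pow(Add(-3, r), -1), Add(4, R)), -5) = Mul(-5, Pow(Add(-3, r), -1), Add(4, R)))
Mul(c, Function('p')(Function('M')(Function('f')(-2, 4), 3), -4)) = Mul(-48, Mul(5, Pow(Add(-3, -4), -1), Add(-4, Mul(-1, Mul(-4, -1))))) = Mul(-48, Mul(5, Pow(-7, -1), Add(-4, Mul(-1, 4)))) = Mul(-48, Mul(5, Rational(-1, 7), Add(-4, -4))) = Mul(-48, Mul(5, Rational(-1, 7), -8)) = Mul(-48, Rational(40, 7)) = Rational(-1920, 7)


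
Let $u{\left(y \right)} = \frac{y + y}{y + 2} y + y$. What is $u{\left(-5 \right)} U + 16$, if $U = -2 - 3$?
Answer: $\frac{373}{3} \approx 124.33$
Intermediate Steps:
$U = -5$ ($U = -2 - 3 = -5$)
$u{\left(y \right)} = y + \frac{2 y^{2}}{2 + y}$ ($u{\left(y \right)} = \frac{2 y}{2 + y} y + y = \frac{2 y^{2}}{2 + y} + y = y + \frac{2 y^{2}}{2 + y}$)
$u{\left(-5 \right)} U + 16 = - \frac{5 \left(2 + 3 \left(-5\right)\right)}{2 - 5} \left(-5\right) + 16 = - \frac{5 \left(2 - 15\right)}{-3} \left(-5\right) + 16 = \left(-5\right) \left(- \frac{1}{3}\right) \left(-13\right) \left(-5\right) + 16 = \left(- \frac{65}{3}\right) \left(-5\right) + 16 = \frac{325}{3} + 16 = \frac{373}{3}$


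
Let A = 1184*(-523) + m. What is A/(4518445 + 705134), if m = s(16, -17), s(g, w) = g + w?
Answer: -206411/1741193 ≈ -0.11855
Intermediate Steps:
m = -1 (m = 16 - 17 = -1)
A = -619233 (A = 1184*(-523) - 1 = -619232 - 1 = -619233)
A/(4518445 + 705134) = -619233/(4518445 + 705134) = -619233/5223579 = -619233*1/5223579 = -206411/1741193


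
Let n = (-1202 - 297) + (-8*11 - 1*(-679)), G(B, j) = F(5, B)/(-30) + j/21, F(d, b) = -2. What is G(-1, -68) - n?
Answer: 31669/35 ≈ 904.83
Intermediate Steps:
G(B, j) = 1/15 + j/21 (G(B, j) = -2/(-30) + j/21 = -2*(-1/30) + j*(1/21) = 1/15 + j/21)
n = -908 (n = -1499 + (-88 + 679) = -1499 + 591 = -908)
G(-1, -68) - n = (1/15 + (1/21)*(-68)) - 1*(-908) = (1/15 - 68/21) + 908 = -111/35 + 908 = 31669/35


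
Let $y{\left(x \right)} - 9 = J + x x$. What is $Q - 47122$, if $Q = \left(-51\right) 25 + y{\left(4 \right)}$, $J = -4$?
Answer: $-48376$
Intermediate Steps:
$y{\left(x \right)} = 5 + x^{2}$ ($y{\left(x \right)} = 9 + \left(-4 + x x\right) = 9 + \left(-4 + x^{2}\right) = 5 + x^{2}$)
$Q = -1254$ ($Q = \left(-51\right) 25 + \left(5 + 4^{2}\right) = -1275 + \left(5 + 16\right) = -1275 + 21 = -1254$)
$Q - 47122 = -1254 - 47122 = -48376$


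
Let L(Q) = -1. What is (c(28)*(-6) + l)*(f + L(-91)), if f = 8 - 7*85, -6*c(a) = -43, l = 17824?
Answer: -10455228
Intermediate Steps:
c(a) = 43/6 (c(a) = -⅙*(-43) = 43/6)
f = -587 (f = 8 - 595 = -587)
(c(28)*(-6) + l)*(f + L(-91)) = ((43/6)*(-6) + 17824)*(-587 - 1) = (-43 + 17824)*(-588) = 17781*(-588) = -10455228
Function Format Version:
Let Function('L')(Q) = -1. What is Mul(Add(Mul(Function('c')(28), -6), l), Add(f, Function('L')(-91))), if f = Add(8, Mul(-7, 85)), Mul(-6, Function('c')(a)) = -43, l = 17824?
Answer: -10455228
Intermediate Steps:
Function('c')(a) = Rational(43, 6) (Function('c')(a) = Mul(Rational(-1, 6), -43) = Rational(43, 6))
f = -587 (f = Add(8, -595) = -587)
Mul(Add(Mul(Function('c')(28), -6), l), Add(f, Function('L')(-91))) = Mul(Add(Mul(Rational(43, 6), -6), 17824), Add(-587, -1)) = Mul(Add(-43, 17824), -588) = Mul(17781, -588) = -10455228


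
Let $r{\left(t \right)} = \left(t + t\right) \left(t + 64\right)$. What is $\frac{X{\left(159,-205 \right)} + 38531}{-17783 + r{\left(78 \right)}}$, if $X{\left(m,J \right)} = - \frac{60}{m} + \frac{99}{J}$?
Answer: $\frac{418629968}{47469185} \approx 8.819$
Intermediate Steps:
$r{\left(t \right)} = 2 t \left(64 + t\right)$
$\frac{X{\left(159,-205 \right)} + 38531}{-17783 + r{\left(78 \right)}} = \frac{\left(- \frac{60}{159} + \frac{99}{-205}\right) + 38531}{-17783 + 2 \cdot 78 \left(64 + 78\right)} = \frac{\left(\left(-60\right) \frac{1}{159} + 99 \left(- \frac{1}{205}\right)\right) + 38531}{-17783 + 2 \cdot 78 \cdot 142} = \frac{\left(- \frac{20}{53} - \frac{99}{205}\right) + 38531}{-17783 + 22152} = \frac{- \frac{9347}{10865} + 38531}{4369} = \frac{418629968}{10865} \cdot \frac{1}{4369} = \frac{418629968}{47469185}$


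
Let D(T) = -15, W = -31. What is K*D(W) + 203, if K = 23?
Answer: -142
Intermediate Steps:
K*D(W) + 203 = 23*(-15) + 203 = -345 + 203 = -142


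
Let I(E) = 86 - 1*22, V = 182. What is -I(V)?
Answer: -64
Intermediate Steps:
I(E) = 64 (I(E) = 86 - 22 = 64)
-I(V) = -1*64 = -64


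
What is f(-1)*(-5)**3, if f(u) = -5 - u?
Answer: 500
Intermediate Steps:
f(-1)*(-5)**3 = (-5 - 1*(-1))*(-5)**3 = (-5 + 1)*(-125) = -4*(-125) = 500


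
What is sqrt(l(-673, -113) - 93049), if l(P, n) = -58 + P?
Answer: 6*I*sqrt(2605) ≈ 306.24*I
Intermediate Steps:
sqrt(l(-673, -113) - 93049) = sqrt((-58 - 673) - 93049) = sqrt(-731 - 93049) = sqrt(-93780) = 6*I*sqrt(2605)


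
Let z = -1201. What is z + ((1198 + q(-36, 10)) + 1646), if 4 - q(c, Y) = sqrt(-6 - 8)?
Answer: 1647 - I*sqrt(14) ≈ 1647.0 - 3.7417*I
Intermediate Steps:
q(c, Y) = 4 - I*sqrt(14) (q(c, Y) = 4 - sqrt(-6 - 8) = 4 - sqrt(-14) = 4 - I*sqrt(14))
z + ((1198 + q(-36, 10)) + 1646) = -1201 + ((1198 + (4 - I*sqrt(14))) + 1646) = -1201 + ((1202 - I*sqrt(14)) + 1646) = -1201 + (2848 - I*sqrt(14)) = 1647 - I*sqrt(14)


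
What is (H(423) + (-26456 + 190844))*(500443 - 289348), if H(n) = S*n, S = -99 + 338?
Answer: 56042556075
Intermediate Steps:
S = 239
H(n) = 239*n
(H(423) + (-26456 + 190844))*(500443 - 289348) = (239*423 + (-26456 + 190844))*(500443 - 289348) = (101097 + 164388)*211095 = 265485*211095 = 56042556075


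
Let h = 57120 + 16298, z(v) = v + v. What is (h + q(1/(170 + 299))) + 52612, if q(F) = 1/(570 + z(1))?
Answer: 72089161/572 ≈ 1.2603e+5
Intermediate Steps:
z(v) = 2*v
h = 73418
q(F) = 1/572 (q(F) = 1/(570 + 2*1) = 1/(570 + 2) = 1/572)
(h + q(1/(170 + 299))) + 52612 = (73418 + 1/572) + 52612 = 41995097/572 + 52612 = 72089161/572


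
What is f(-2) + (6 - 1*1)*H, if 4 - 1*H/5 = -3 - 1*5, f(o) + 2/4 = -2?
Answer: 595/2 ≈ 297.50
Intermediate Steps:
f(o) = -5/2 (f(o) = -½ - 2 = -5/2)
H = 60 (H = 20 - 5*(-3 - 1*5) = 20 - 5*(-3 - 5) = 20 - 5*(-8) = 20 + 40 = 60)
f(-2) + (6 - 1*1)*H = -5/2 + (6 - 1*1)*60 = -5/2 + (6 - 1)*60 = -5/2 + 5*60 = -5/2 + 300 = 595/2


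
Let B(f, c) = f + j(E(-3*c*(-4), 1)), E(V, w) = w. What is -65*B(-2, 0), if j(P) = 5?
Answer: -195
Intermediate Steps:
B(f, c) = 5 + f (B(f, c) = f + 5 = 5 + f)
-65*B(-2, 0) = -65*(5 - 2) = -65*3 = -195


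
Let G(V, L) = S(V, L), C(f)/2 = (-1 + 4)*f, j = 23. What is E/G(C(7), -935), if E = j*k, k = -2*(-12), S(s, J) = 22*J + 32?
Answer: -92/3423 ≈ -0.026877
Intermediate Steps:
S(s, J) = 32 + 22*J
C(f) = 6*f (C(f) = 2*((-1 + 4)*f) = 2*(3*f) = 6*f)
G(V, L) = 32 + 22*L
k = 24
E = 552 (E = 23*24 = 552)
E/G(C(7), -935) = 552/(32 + 22*(-935)) = 552/(32 - 20570) = 552/(-20538) = 552*(-1/20538) = -92/3423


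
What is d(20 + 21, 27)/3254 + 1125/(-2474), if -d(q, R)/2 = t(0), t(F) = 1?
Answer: -1832849/4025198 ≈ -0.45534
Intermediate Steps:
d(q, R) = -2 (d(q, R) = -2*1 = -2)
d(20 + 21, 27)/3254 + 1125/(-2474) = -2/3254 + 1125/(-2474) = -2*1/3254 + 1125*(-1/2474) = -1/1627 - 1125/2474 = -1832849/4025198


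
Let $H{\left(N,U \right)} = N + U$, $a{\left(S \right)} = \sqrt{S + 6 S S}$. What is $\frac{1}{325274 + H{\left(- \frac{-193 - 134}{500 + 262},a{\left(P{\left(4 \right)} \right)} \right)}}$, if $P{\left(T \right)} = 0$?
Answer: $\frac{254}{82619705} \approx 3.0743 \cdot 10^{-6}$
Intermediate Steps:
$a{\left(S \right)} = \sqrt{S + 6 S^{2}}$
$\frac{1}{325274 + H{\left(- \frac{-193 - 134}{500 + 262},a{\left(P{\left(4 \right)} \right)} \right)}} = \frac{1}{325274 - \left(0 + \frac{-193 - 134}{500 + 262}\right)} = \frac{1}{325274 + \left(- \frac{-327}{762} + \sqrt{0 \left(1 + 0\right)}\right)} = \frac{1}{325274 + \left(- \frac{-327}{762} + \sqrt{0 \cdot 1}\right)} = \frac{1}{325274 + \left(\left(-1\right) \left(- \frac{109}{254}\right) + \sqrt{0}\right)} = \frac{1}{325274 + \left(\frac{109}{254} + 0\right)} = \frac{1}{325274 + \frac{109}{254}} = \frac{1}{\frac{82619705}{254}} = \frac{254}{82619705}$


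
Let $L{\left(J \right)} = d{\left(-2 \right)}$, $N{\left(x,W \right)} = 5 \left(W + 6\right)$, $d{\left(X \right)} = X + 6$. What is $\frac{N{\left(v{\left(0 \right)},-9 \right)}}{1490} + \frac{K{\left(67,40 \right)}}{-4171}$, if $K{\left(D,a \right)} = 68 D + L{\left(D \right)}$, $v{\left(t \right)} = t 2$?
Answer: $- \frac{1371393}{1242958} \approx -1.1033$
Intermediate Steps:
$d{\left(X \right)} = 6 + X$
$v{\left(t \right)} = 2 t$
$N{\left(x,W \right)} = 30 + 5 W$ ($N{\left(x,W \right)} = 5 \left(6 + W\right) = 30 + 5 W$)
$L{\left(J \right)} = 4$ ($L{\left(J \right)} = 6 - 2 = 4$)
$K{\left(D,a \right)} = 4 + 68 D$ ($K{\left(D,a \right)} = 68 D + 4 = 4 + 68 D$)
$\frac{N{\left(v{\left(0 \right)},-9 \right)}}{1490} + \frac{K{\left(67,40 \right)}}{-4171} = \frac{30 + 5 \left(-9\right)}{1490} + \frac{4 + 68 \cdot 67}{-4171} = \left(30 - 45\right) \frac{1}{1490} + \left(4 + 4556\right) \left(- \frac{1}{4171}\right) = \left(-15\right) \frac{1}{1490} + 4560 \left(- \frac{1}{4171}\right) = - \frac{3}{298} - \frac{4560}{4171} = - \frac{1371393}{1242958}$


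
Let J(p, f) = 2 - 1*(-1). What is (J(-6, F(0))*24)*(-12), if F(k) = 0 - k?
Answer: -864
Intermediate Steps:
F(k) = -k
J(p, f) = 3 (J(p, f) = 2 + 1 = 3)
(J(-6, F(0))*24)*(-12) = (3*24)*(-12) = 72*(-12) = -864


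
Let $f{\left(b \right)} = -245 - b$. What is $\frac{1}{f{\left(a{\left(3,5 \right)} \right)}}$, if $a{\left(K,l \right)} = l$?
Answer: $- \frac{1}{250} \approx -0.004$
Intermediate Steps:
$\frac{1}{f{\left(a{\left(3,5 \right)} \right)}} = \frac{1}{-245 - 5} = \frac{1}{-250} = - \frac{1}{250}$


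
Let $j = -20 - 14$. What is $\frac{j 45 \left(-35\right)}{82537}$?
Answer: $\frac{7650}{11791} \approx 0.6488$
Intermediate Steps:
$j = -34$ ($j = -20 - 14 = -34$)
$\frac{j 45 \left(-35\right)}{82537} = \frac{\left(-34\right) 45 \left(-35\right)}{82537} = \left(-1530\right) \left(-35\right) \frac{1}{82537} = 53550 \cdot \frac{1}{82537} = \frac{7650}{11791}$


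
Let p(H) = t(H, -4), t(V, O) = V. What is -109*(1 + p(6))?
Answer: -763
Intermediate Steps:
p(H) = H
-109*(1 + p(6)) = -109*(1 + 6) = -109*7 = -763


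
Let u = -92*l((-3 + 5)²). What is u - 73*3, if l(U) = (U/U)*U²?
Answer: -1691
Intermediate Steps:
l(U) = U² (l(U) = 1*U² = U²)
u = -1472 (u = -92*(-3 + 5)⁴ = -92*(2²)² = -92*4² = -92*16 = -1472)
u - 73*3 = -1472 - 73*3 = -1472 - 219 = -1691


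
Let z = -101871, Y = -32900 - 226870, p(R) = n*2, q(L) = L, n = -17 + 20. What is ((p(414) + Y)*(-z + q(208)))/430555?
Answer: -26516449356/430555 ≈ -61587.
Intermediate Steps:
n = 3
p(R) = 6 (p(R) = 3*2 = 6)
Y = -259770
((p(414) + Y)*(-z + q(208)))/430555 = ((6 - 259770)*(-1*(-101871) + 208))/430555 = -259764*(101871 + 208)*(1/430555) = -259764*102079*(1/430555) = -26516449356*1/430555 = -26516449356/430555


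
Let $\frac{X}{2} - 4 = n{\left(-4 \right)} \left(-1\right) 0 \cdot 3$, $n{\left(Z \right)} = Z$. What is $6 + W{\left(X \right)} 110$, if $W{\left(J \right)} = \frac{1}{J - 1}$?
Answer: $\frac{152}{7} \approx 21.714$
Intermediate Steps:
$X = 8$ ($X = 8 + 2 \left(- 4 \left(-1\right) 0 \cdot 3\right) = 8 + 2 \left(- 4 \cdot 0 \cdot 3\right) = 8 + 2 \left(\left(-4\right) 0\right) = 8 + 2 \cdot 0 = 8 + 0 = 8$)
$W{\left(J \right)} = \frac{1}{-1 + J}$
$6 + W{\left(X \right)} 110 = 6 + \frac{1}{-1 + 8} \cdot 110 = 6 + \frac{1}{7} \cdot 110 = 6 + \frac{110}{7} = \frac{152}{7}$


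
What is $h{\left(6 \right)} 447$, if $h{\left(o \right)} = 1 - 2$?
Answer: $-447$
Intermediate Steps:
$h{\left(o \right)} = -1$ ($h{\left(o \right)} = 1 - 2 = -1$)
$h{\left(6 \right)} 447 = \left(-1\right) 447 = -447$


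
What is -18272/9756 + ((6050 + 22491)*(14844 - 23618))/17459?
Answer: -610851044938/42582501 ≈ -14345.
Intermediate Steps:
-18272/9756 + ((6050 + 22491)*(14844 - 23618))/17459 = -18272*1/9756 + (28541*(-8774))*(1/17459) = -4568/2439 - 250418734*1/17459 = -4568/2439 - 250418734/17459 = -610851044938/42582501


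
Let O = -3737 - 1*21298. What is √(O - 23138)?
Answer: I*√48173 ≈ 219.48*I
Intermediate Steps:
O = -25035 (O = -3737 - 21298 = -25035)
√(O - 23138) = √(-25035 - 23138) = √(-48173) = I*√48173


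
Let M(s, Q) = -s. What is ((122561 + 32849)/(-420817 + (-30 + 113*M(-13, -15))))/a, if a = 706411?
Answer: -77705/148126616179 ≈ -5.2458e-7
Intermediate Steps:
((122561 + 32849)/(-420817 + (-30 + 113*M(-13, -15))))/a = ((122561 + 32849)/(-420817 + (-30 + 113*(-1*(-13)))))/706411 = (155410/(-420817 + (-30 + 113*13)))*(1/706411) = (155410/(-420817 + (-30 + 1469)))*(1/706411) = (155410/(-420817 + 1439))*(1/706411) = (155410/(-419378))*(1/706411) = (155410*(-1/419378))*(1/706411) = -77705/209689*1/706411 = -77705/148126616179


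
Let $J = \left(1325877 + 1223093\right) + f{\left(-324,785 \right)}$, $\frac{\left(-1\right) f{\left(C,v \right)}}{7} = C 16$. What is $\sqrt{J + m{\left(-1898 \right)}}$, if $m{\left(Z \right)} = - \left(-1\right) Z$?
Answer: $24 \sqrt{4485} \approx 1607.3$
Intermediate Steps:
$f{\left(C,v \right)} = - 112 C$ ($f{\left(C,v \right)} = - 7 C 16 = - 7 \cdot 16 C = - 112 C$)
$m{\left(Z \right)} = Z$
$J = 2585258$ ($J = \left(1325877 + 1223093\right) - -36288 = 2548970 + 36288 = 2585258$)
$\sqrt{J + m{\left(-1898 \right)}} = \sqrt{2585258 - 1898} = \sqrt{2583360} = 24 \sqrt{4485}$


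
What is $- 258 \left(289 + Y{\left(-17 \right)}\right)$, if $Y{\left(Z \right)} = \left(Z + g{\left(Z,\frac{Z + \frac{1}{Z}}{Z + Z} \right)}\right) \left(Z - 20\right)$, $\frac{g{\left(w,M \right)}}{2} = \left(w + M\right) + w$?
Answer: $- \frac{253277568}{289} \approx -8.7639 \cdot 10^{5}$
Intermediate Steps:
$g{\left(w,M \right)} = 2 M + 4 w$ ($g{\left(w,M \right)} = 2 \left(\left(w + M\right) + w\right) = 2 \left(\left(M + w\right) + w\right) = 2 \left(M + 2 w\right) = 2 M + 4 w$)
$Y{\left(Z \right)} = \left(-20 + Z\right) \left(5 Z + \frac{Z + \frac{1}{Z}}{Z}\right)$ ($Y{\left(Z \right)} = \left(Z + \left(2 \frac{Z + \frac{1}{Z}}{Z + Z} + 4 Z\right)\right) \left(Z - 20\right) = \left(Z + \left(2 \frac{Z + \frac{1}{Z}}{2 Z} + 4 Z\right)\right) \left(-20 + Z\right) = \left(Z + \left(\frac{Z + \frac{1}{Z}}{Z} + 4 Z\right)\right) \left(-20 + Z\right) = \left(Z + \left(4 Z + \frac{Z + \frac{1}{Z}}{Z}\right)\right) \left(-20 + Z\right) = \left(5 Z + \frac{Z + \frac{1}{Z}}{Z}\right) \left(-20 + Z\right) = \left(-20 + Z\right) \left(5 Z + \frac{Z + \frac{1}{Z}}{Z}\right)$)
$- 258 \left(289 + Y{\left(-17 \right)}\right) = - 258 \left(289 - \left(-1663 - 1445 + \frac{1}{17} + \frac{20}{289}\right)\right) = - 258 \left(289 - - \frac{898175}{289}\right) = - 258 \left(289 + \frac{898175}{289}\right) = \left(-258\right) \frac{981696}{289} = - \frac{253277568}{289}$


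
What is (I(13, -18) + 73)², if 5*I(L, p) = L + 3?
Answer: 145161/25 ≈ 5806.4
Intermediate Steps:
I(L, p) = ⅗ + L/5 (I(L, p) = (L + 3)/5 = (3 + L)/5 = ⅗ + L/5)
(I(13, -18) + 73)² = ((⅗ + (⅕)*13) + 73)² = ((⅗ + 13/5) + 73)² = (16/5 + 73)² = (381/5)² = 145161/25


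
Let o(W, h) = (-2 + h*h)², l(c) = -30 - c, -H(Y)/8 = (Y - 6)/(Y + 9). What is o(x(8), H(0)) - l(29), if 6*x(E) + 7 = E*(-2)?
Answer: 61423/81 ≈ 758.31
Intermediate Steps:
H(Y) = -8*(-6 + Y)/(9 + Y) (H(Y) = -8*(Y - 6)/(Y + 9) = -8*(-6 + Y)/(9 + Y))
x(E) = -7/6 - E/3 (x(E) = -7/6 + (E*(-2))/6 = -7/6 + (-2*E)/6 = -7/6 - E/3)
o(W, h) = (-2 + h²)²
o(x(8), H(0)) - l(29) = (-2 + (8*(6 - 1*0)/(9 + 0))²)² - (-30 - 1*29) = (-2 + (8*(6 + 0)/9)²)² - (-30 - 29) = (-2 + (8*(⅑)*6)²)² - 1*(-59) = (-2 + (16/3)²)² + 59 = (-2 + 256/9)² + 59 = (238/9)² + 59 = 56644/81 + 59 = 61423/81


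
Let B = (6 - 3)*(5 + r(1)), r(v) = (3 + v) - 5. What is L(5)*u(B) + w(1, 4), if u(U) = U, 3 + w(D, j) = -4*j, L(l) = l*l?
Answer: 281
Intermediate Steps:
r(v) = -2 + v
L(l) = l²
B = 12 (B = (6 - 3)*(5 + (-2 + 1)) = 3*(5 - 1) = 3*4 = 12)
w(D, j) = -3 - 4*j
L(5)*u(B) + w(1, 4) = 5²*12 + (-3 - 4*4) = 25*12 + (-3 - 16) = 300 - 19 = 281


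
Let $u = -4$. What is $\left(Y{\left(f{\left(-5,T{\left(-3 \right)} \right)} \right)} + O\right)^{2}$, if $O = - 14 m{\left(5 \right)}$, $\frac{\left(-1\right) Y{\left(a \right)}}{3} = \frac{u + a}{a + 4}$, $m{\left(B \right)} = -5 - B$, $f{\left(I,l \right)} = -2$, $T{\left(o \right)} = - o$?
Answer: $22201$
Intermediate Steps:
$Y{\left(a \right)} = - \frac{3 \left(-4 + a\right)}{4 + a}$ ($Y{\left(a \right)} = - 3 \frac{-4 + a}{a + 4} = - 3 \frac{-4 + a}{4 + a} = - \frac{3 \left(-4 + a\right)}{4 + a}$)
$O = 140$ ($O = - 14 \left(-5 - 5\right) = \left(-14\right) \left(-10\right) = 140$)
$\left(Y{\left(f{\left(-5,T{\left(-3 \right)} \right)} \right)} + O\right)^{2} = \left(\frac{3 \left(4 - -2\right)}{4 - 2} + 140\right)^{2} = \left(\frac{3 \left(4 + 2\right)}{2} + 140\right)^{2} = \left(3 \cdot \frac{1}{2} \cdot 6 + 140\right)^{2} = \left(9 + 140\right)^{2} = 149^{2} = 22201$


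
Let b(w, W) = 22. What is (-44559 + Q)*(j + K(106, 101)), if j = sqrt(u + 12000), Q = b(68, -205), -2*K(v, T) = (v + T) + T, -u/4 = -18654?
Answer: 6858698 - 267222*sqrt(2406) ≈ -6.2488e+6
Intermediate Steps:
u = 74616 (u = -4*(-18654) = 74616)
K(v, T) = -T - v/2 (K(v, T) = -((v + T) + T)/2 = -((T + v) + T)/2 = -(v + 2*T)/2 = -T - v/2)
Q = 22
j = 6*sqrt(2406) (j = sqrt(74616 + 12000) = sqrt(86616) = 6*sqrt(2406) ≈ 294.31)
(-44559 + Q)*(j + K(106, 101)) = (-44559 + 22)*(6*sqrt(2406) + (-1*101 - 1/2*106)) = -44537*(6*sqrt(2406) + (-101 - 53)) = -44537*(6*sqrt(2406) - 154) = -44537*(-154 + 6*sqrt(2406)) = 6858698 - 267222*sqrt(2406)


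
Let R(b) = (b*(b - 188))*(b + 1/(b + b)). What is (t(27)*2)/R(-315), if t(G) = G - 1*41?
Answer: 56/99820853 ≈ 5.6101e-7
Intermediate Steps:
t(G) = -41 + G (t(G) = G - 41 = -41 + G)
R(b) = b*(-188 + b)*(b + 1/(2*b)) (R(b) = (b*(-188 + b))*(b + 1/(2*b)) = b*(-188 + b)*(b + 1/(2*b)))
(t(27)*2)/R(-315) = ((-41 + 27)*2)/(-94 + (-315)³ + (½)*(-315) - 188*(-315)²) = (-14*2)/(-94 - 31255875 - 315/2 - 188*99225) = -28/(-94 - 31255875 - 315/2 - 18654300) = -28/(-99820853/2) = -28*(-2/99820853) = 56/99820853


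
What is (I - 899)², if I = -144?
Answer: 1087849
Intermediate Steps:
(I - 899)² = (-144 - 899)² = (-1043)² = 1087849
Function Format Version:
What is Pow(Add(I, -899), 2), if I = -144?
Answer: 1087849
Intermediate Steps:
Pow(Add(I, -899), 2) = Pow(Add(-144, -899), 2) = Pow(-1043, 2) = 1087849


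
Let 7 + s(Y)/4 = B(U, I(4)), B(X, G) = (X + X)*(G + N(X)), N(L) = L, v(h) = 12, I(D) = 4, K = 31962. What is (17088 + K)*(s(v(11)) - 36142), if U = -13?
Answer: -1728227700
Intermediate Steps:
B(X, G) = 2*X*(G + X) (B(X, G) = (X + X)*(G + X) = (2*X)*(G + X) = 2*X*(G + X))
s(Y) = 908 (s(Y) = -28 + 4*(2*(-13)*(4 - 13)) = -28 + 4*(2*(-13)*(-9)) = -28 + 4*234 = -28 + 936 = 908)
(17088 + K)*(s(v(11)) - 36142) = (17088 + 31962)*(908 - 36142) = 49050*(-35234) = -1728227700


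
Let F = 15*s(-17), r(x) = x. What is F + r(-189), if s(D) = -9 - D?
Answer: -69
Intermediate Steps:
F = 120 (F = 15*(-9 - 1*(-17)) = 15*(-9 + 17) = 15*8 = 120)
F + r(-189) = 120 - 189 = -69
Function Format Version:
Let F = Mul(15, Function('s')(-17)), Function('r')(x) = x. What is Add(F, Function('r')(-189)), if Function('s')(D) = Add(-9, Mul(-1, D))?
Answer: -69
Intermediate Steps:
F = 120 (F = Mul(15, Add(-9, Mul(-1, -17))) = Mul(15, Add(-9, 17)) = Mul(15, 8) = 120)
Add(F, Function('r')(-189)) = Add(120, -189) = -69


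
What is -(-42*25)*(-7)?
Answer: -7350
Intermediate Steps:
-(-42*25)*(-7) = -(-1050)*(-7) = -1*7350 = -7350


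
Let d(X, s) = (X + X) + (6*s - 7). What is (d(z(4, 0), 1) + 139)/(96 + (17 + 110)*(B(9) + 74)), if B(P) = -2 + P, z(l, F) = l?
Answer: 146/10383 ≈ 0.014061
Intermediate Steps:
d(X, s) = -7 + 2*X + 6*s (d(X, s) = 2*X + (-7 + 6*s) = -7 + 2*X + 6*s)
(d(z(4, 0), 1) + 139)/(96 + (17 + 110)*(B(9) + 74)) = ((-7 + 2*4 + 6*1) + 139)/(96 + (17 + 110)*((-2 + 9) + 74)) = ((-7 + 8 + 6) + 139)/(96 + 127*(7 + 74)) = (7 + 139)/(96 + 127*81) = 146/(96 + 10287) = 146/10383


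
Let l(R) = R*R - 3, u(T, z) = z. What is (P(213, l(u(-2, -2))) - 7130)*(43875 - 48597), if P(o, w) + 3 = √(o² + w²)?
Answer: 33682026 - 4722*√45370 ≈ 3.2676e+7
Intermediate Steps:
l(R) = -3 + R² (l(R) = R² - 3 = -3 + R²)
P(o, w) = -3 + √(o² + w²)
(P(213, l(u(-2, -2))) - 7130)*(43875 - 48597) = ((-3 + √(213² + (-3 + (-2)²)²)) - 7130)*(43875 - 48597) = ((-3 + √(45369 + (-3 + 4)²)) - 7130)*(-4722) = ((-3 + √(45369 + 1²)) - 7130)*(-4722) = ((-3 + √(45369 + 1)) - 7130)*(-4722) = ((-3 + √45370) - 7130)*(-4722) = (-7133 + √45370)*(-4722) = 33682026 - 4722*√45370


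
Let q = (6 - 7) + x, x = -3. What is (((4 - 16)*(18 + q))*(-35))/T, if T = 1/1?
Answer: 5880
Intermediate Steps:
q = -4 (q = (6 - 7) - 3 = -1 - 3 = -4)
T = 1 (T = 1*1 = 1)
(((4 - 16)*(18 + q))*(-35))/T = (((4 - 16)*(18 - 4))*(-35))/1 = (-12*14*(-35))*1 = -168*(-35)*1 = 5880*1 = 5880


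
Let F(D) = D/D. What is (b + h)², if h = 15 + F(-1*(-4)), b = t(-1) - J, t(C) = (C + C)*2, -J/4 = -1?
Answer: 64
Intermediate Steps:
J = 4 (J = -4*(-1) = 4)
t(C) = 4*C (t(C) = (2*C)*2 = 4*C)
F(D) = 1
b = -8 (b = 4*(-1) - 1*4 = -4 - 4 = -8)
h = 16 (h = 15 + 1 = 16)
(b + h)² = (-8 + 16)² = 8² = 64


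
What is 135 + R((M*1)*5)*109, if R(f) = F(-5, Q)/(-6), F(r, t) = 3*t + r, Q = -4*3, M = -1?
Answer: 5279/6 ≈ 879.83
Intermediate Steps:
Q = -12
F(r, t) = r + 3*t
R(f) = 41/6 (R(f) = (-5 + 3*(-12))/(-6) = (-5 - 36)*(-1/6) = -41*(-1/6) = 41/6)
135 + R((M*1)*5)*109 = 135 + (41/6)*109 = 135 + 4469/6 = 5279/6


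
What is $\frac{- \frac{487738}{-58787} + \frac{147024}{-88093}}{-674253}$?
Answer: $- \frac{34323203746}{3491769647701323} \approx -9.8297 \cdot 10^{-6}$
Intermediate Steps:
$\frac{- \frac{487738}{-58787} + \frac{147024}{-88093}}{-674253} = \left(\left(-487738\right) \left(- \frac{1}{58787}\right) + 147024 \left(- \frac{1}{88093}\right)\right) \left(- \frac{1}{674253}\right) = \left(\frac{487738}{58787} - \frac{147024}{88093}\right) \left(- \frac{1}{674253}\right) = \frac{34323203746}{5178723191} \left(- \frac{1}{674253}\right) = - \frac{34323203746}{3491769647701323}$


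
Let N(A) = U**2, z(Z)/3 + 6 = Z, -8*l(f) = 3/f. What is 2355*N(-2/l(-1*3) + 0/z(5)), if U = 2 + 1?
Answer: 21195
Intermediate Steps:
U = 3
l(f) = -3/(8*f)
z(Z) = -18 + 3*Z
N(A) = 9 (N(A) = 3**2 = 9)
2355*N(-2/l(-1*3) + 0/z(5)) = 2355*9 = 21195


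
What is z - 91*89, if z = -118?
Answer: -8217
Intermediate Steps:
z - 91*89 = -118 - 91*89 = -118 - 8099 = -8217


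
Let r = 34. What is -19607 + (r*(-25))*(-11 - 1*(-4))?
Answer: -13657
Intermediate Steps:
-19607 + (r*(-25))*(-11 - 1*(-4)) = -19607 + (34*(-25))*(-11 - 1*(-4)) = -19607 - 850*(-11 + 4) = -19607 - 850*(-7) = -19607 + 5950 = -13657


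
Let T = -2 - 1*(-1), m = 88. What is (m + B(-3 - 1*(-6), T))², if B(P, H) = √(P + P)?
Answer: (88 + √6)² ≈ 8181.1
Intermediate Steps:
T = -1 (T = -2 + 1 = -1)
B(P, H) = √2*√P (B(P, H) = √(2*P) = √2*√P)
(m + B(-3 - 1*(-6), T))² = (88 + √2*√(-3 - 1*(-6)))² = (88 + √2*√(-3 + 6))² = (88 + √2*√3)² = (88 + √6)²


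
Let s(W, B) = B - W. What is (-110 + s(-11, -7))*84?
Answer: -8904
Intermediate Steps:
(-110 + s(-11, -7))*84 = (-110 + (-7 - 1*(-11)))*84 = (-110 + (-7 + 11))*84 = (-110 + 4)*84 = -106*84 = -8904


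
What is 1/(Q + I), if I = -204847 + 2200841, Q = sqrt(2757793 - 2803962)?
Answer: 1995994/3983992094205 - I*sqrt(46169)/3983992094205 ≈ 5.01e-7 - 5.3933e-11*I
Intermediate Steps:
Q = I*sqrt(46169) (Q = sqrt(-46169) = I*sqrt(46169) ≈ 214.87*I)
I = 1995994
1/(Q + I) = 1/(I*sqrt(46169) + 1995994) = 1/(1995994 + I*sqrt(46169))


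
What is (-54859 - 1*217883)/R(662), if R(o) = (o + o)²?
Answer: -136371/876488 ≈ -0.15559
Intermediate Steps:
R(o) = 4*o² (R(o) = (2*o)² = 4*o²)
(-54859 - 1*217883)/R(662) = (-54859 - 1*217883)/((4*662²)) = (-54859 - 217883)/((4*438244)) = -272742/1752976 = -272742*1/1752976 = -136371/876488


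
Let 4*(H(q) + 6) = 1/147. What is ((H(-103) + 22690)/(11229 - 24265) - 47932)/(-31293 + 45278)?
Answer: -367420170769/107197374480 ≈ -3.4275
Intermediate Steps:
H(q) = -3527/588 (H(q) = -6 + (¼)/147 = -6 + (¼)*(1/147) = -6 + 1/588 = -3527/588)
((H(-103) + 22690)/(11229 - 24265) - 47932)/(-31293 + 45278) = ((-3527/588 + 22690)/(11229 - 24265) - 47932)/(-31293 + 45278) = ((13338193/588)/(-13036) - 47932)/13985 = ((13338193/588)*(-1/13036) - 47932)*(1/13985) = (-13338193/7665168 - 47932)*(1/13985) = -367420170769/7665168*1/13985 = -367420170769/107197374480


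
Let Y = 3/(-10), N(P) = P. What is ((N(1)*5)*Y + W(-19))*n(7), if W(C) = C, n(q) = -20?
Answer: 410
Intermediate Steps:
Y = -3/10 (Y = 3*(-⅒) = -3/10 ≈ -0.30000)
((N(1)*5)*Y + W(-19))*n(7) = ((1*5)*(-3/10) - 19)*(-20) = (5*(-3/10) - 19)*(-20) = (-3/2 - 19)*(-20) = -41/2*(-20) = 410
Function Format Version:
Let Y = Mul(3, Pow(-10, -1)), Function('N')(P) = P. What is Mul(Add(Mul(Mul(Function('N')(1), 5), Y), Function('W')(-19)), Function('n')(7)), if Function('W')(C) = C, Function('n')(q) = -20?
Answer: 410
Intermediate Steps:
Y = Rational(-3, 10) (Y = Mul(3, Rational(-1, 10)) = Rational(-3, 10) ≈ -0.30000)
Mul(Add(Mul(Mul(Function('N')(1), 5), Y), Function('W')(-19)), Function('n')(7)) = Mul(Add(Mul(Mul(1, 5), Rational(-3, 10)), -19), -20) = Mul(Add(Mul(5, Rational(-3, 10)), -19), -20) = Mul(Add(Rational(-3, 2), -19), -20) = Mul(Rational(-41, 2), -20) = 410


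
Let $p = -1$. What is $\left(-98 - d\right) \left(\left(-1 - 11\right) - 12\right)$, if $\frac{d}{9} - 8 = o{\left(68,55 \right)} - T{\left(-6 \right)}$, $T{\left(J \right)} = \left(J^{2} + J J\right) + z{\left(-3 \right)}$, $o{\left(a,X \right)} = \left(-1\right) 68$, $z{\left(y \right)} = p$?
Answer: $-25944$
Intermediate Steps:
$z{\left(y \right)} = -1$
$o{\left(a,X \right)} = -68$
$T{\left(J \right)} = -1 + 2 J^{2}$ ($T{\left(J \right)} = \left(J^{2} + J J\right) - 1 = \left(J^{2} + J^{2}\right) - 1 = 2 J^{2} - 1 = -1 + 2 J^{2}$)
$d = -1179$ ($d = 72 + 9 \left(-68 - \left(-1 + 2 \left(-6\right)^{2}\right)\right) = 72 + 9 \left(-68 - \left(-1 + 2 \cdot 36\right)\right) = 72 + 9 \left(-68 - \left(-1 + 72\right)\right) = 72 + 9 \left(-68 - 71\right) = 72 + 9 \left(-139\right) = 72 - 1251 = -1179$)
$\left(-98 - d\right) \left(\left(-1 - 11\right) - 12\right) = \left(-98 - -1179\right) \left(\left(-1 - 11\right) - 12\right) = \left(-98 + 1179\right) \left(-12 - 12\right) = 1081 \left(-24\right) = -25944$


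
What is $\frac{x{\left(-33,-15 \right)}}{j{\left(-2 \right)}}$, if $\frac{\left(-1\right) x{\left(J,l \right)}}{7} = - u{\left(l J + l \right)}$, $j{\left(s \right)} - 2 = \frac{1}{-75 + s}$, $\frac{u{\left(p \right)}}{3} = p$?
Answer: $\frac{86240}{17} \approx 5072.9$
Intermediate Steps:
$u{\left(p \right)} = 3 p$
$j{\left(s \right)} = 2 + \frac{1}{-75 + s}$
$x{\left(J,l \right)} = 21 l + 21 J l$ ($x{\left(J,l \right)} = - 7 \left(- 3 \left(l J + l\right)\right) = - 7 \left(- 3 \left(J l + l\right)\right) = - 7 \left(- 3 \left(l + J l\right)\right) = - 7 \left(- (3 l + 3 J l)\right) = - 7 \left(- 3 l - 3 J l\right) = 21 l + 21 J l$)
$\frac{x{\left(-33,-15 \right)}}{j{\left(-2 \right)}} = \frac{21 \left(-15\right) \left(1 - 33\right)}{\frac{1}{-75 - 2} \left(-149 + 2 \left(-2\right)\right)} = \frac{21 \left(-15\right) \left(-32\right)}{\frac{1}{-77} \left(-149 - 4\right)} = \frac{10080}{\left(- \frac{1}{77}\right) \left(-153\right)} = \frac{10080}{\frac{153}{77}} = 10080 \cdot \frac{77}{153} = \frac{86240}{17}$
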